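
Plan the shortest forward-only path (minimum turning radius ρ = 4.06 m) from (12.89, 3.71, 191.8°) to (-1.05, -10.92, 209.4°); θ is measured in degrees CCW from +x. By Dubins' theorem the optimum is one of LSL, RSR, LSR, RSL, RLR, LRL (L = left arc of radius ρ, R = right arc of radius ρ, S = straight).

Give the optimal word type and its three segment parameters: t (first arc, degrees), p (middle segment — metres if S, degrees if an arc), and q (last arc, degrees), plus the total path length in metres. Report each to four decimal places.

LSR: t = 37.6869°, p = 16.3018 m, q = 20.0869°, L = 20.3957 m

Let ψ = atan2(Δy, Δx) = atan2(-14.63, -13.94) = -133.6165° be the start→goal bearing.
Normalize: d = |goal − start| / ρ = 20.207932/4.06 = 4.977323, α = (θ_start − ψ) mod 360° = 325.4165° = 5.679589 rad, β = (θ_goal − ψ) mod 360° = 343.0165° = 5.986767 rad.
Common terms: sin α = -0.567607, cos α = 0.823300, sin β = -0.292096, cos β = 0.956389, cos(α−β) = 0.953191, d² = 24.773745. Work in radians in the unit-radius frame; every candidate has L = ρ·(t + p + q).
LSL: p² = 2 + d² − 2cos(α−β) + 2d(sin α − sin β) = 22.124755; p = √p² = 4.703696; φ = atan2(cos β − cos α, d + sin α − sin β) = 0.028298 rad; t = (φ − α) mod 2π = 0.631894 rad, q = (β − φ) mod 2π = 5.958469 rad → L = 4.06·(0.631894 + 4.703696 + 5.958469) = 4.06·11.294059 = 45.853880 m
RSR: p² = 2 + d² − 2cos(α−β) + 2d(sin β − sin α) = 27.609972; p = √p² = 5.254519; φ = atan2(cos α − cos β, d − sin α + sin β) = -0.025331 rad; t = (α − φ) mod 2π = 5.704921 rad, q = (φ − β) mod 2π = 0.271087 rad → L = 4.06·(5.704921 + 5.254519 + 0.271087) = 4.06·11.230527 = 45.595938 m
LSR: p² = d² − 2 + 2cos(α−β) + 2d(sin α + sin β) = 16.122089; p = √p² = 4.015232; φ = atan2(−cos α − cos β, d + sin α + sin β) − atan2(−2, p) = 0.054165 rad; t = (φ − α) mod 2π = 0.657761 rad, q = (φ − β) mod 2π = 0.350583 rad → L = 4.06·(0.657761 + 4.015232 + 0.350583) = 4.06·5.023576 = 20.395717 m
RSL: p² = d² − 2 + 2cos(α−β) − 2d(sin α + sin β) = 33.238163; p = √p² = 5.765255; φ = atan2(cos α + cos β, d − sin α − sin β) − atan2(2, p) = -0.037973 rad; t = (α − φ) mod 2π = 5.717562 rad, q = (β − φ) mod 2π = 6.024740 rad → L = 4.06·(5.717562 + 5.765255 + 6.024740) = 4.06·17.507557 = 71.080681 m
RLR: c = (6 − d² + 2cos(α−β) + 2d(sin α − sin β))/8 = -2.451246, |c| > 1 → infeasible
LRL: c = (6 − d² + 2cos(α−β) − 2d(sin α − sin β))/8 = -1.765594, |c| > 1 → infeasible
Shortest: LSR with L = 20.395717 m ≈ 20.3957 m
Convert LSR to answer units (arcs ×180/π): t = 0.657761·180/π = 37.6869°, p = ρ·p = 4.06·4.015232 = 16.3018 m, q = 0.350583·180/π = 20.0869°, L = 20.3957 m.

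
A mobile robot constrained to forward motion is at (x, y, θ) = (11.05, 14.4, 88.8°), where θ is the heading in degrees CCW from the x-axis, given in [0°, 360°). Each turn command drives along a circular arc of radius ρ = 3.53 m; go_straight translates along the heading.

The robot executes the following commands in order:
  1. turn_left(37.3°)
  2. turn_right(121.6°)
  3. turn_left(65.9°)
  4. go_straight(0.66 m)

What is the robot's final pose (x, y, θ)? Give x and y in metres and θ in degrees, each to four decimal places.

(16.2181, 25.1095, 70.4000°)

set_pose: (x, y, θ) = (11.0500, 14.4000, 88.8000°), ρ = 3.53
turn_left(37.3°): centre at ρ to the left, rotate +37.3° → (10.3730, 16.5538, 126.1000°)
turn_right(121.6°): centre at ρ to the right, rotate −121.6° → (12.9482, 22.1528, 4.5000°)
turn_left(65.9°): centre at ρ to the left, rotate +65.9° → (15.9967, 24.4877, 70.4000°)
go_straight(0.66): x += 0.66·cos θ, y += 0.66·sin θ → (16.2181, 25.1095, 70.4000°)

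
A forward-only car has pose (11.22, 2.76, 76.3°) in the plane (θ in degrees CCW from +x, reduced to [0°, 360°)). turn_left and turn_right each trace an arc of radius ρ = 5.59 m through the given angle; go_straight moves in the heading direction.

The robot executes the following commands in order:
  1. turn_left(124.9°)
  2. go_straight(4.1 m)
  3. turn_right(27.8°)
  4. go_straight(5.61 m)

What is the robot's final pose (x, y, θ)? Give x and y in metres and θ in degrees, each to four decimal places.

set_pose: (x, y, θ) = (11.2200, 2.7600, 76.3000°), ρ = 5.59
turn_left(124.9°): centre at ρ to the left, rotate +124.9° → (3.7676, 9.2956, 201.2000°)
go_straight(4.1): x += 4.1·cos θ, y += 4.1·sin θ → (-0.0550, 7.8130, 201.2000°)
turn_right(27.8°): centre at ρ to the right, rotate −27.8° → (-2.7189, 7.4717, 173.4000°)
go_straight(5.61): x += 5.61·cos θ, y += 5.61·sin θ → (-8.2918, 8.1165, 173.4000°)

(-8.2918, 8.1165, 173.4000°)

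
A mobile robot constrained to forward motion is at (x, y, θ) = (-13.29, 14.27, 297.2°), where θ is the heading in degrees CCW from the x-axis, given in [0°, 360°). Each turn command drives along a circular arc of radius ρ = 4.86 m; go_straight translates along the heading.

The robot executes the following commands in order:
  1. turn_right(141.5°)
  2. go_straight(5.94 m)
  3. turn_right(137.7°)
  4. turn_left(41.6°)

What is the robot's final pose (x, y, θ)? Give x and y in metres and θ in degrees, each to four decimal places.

set_pose: (x, y, θ) = (-13.2900, 14.2700, 297.2000°), ρ = 4.86
turn_right(141.5°): centre at ρ to the right, rotate −141.5° → (-19.6125, 7.6191, 155.7000°)
go_straight(5.94): x += 5.94·cos θ, y += 5.94·sin θ → (-25.0263, 10.0635, 155.7000°)
turn_right(137.7°): centre at ρ to the right, rotate −137.7° → (-24.5281, 19.1150, 18.0000°)
turn_left(41.6°): centre at ρ to the left, rotate +41.6° → (-21.8381, 21.2778, 59.6000°)

(-21.8381, 21.2778, 59.6000°)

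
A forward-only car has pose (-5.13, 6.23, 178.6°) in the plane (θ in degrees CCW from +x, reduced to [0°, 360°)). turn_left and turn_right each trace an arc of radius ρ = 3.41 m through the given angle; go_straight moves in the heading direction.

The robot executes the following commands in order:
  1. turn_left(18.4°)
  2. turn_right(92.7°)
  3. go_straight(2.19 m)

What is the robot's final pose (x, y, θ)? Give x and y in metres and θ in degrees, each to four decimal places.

set_pose: (x, y, θ) = (-5.1300, 6.2300, 178.6000°), ρ = 3.41
turn_left(18.4°): centre at ρ to the left, rotate +18.4° → (-6.2103, 6.0820, 197.0000°)
turn_right(92.7°): centre at ρ to the right, rotate −92.7° → (-10.5116, 8.5007, 104.3000°)
go_straight(2.19): x += 2.19·cos θ, y += 2.19·sin θ → (-11.0526, 10.6229, 104.3000°)

(-11.0526, 10.6229, 104.3000°)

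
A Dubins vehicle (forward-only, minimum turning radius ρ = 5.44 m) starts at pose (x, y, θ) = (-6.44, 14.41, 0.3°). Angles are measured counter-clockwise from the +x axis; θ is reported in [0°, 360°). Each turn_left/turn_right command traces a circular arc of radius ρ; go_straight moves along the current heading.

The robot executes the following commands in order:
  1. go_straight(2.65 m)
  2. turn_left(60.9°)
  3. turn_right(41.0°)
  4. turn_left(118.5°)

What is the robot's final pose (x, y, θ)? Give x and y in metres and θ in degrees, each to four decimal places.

(5.5493, 28.9200, 138.7000°)

set_pose: (x, y, θ) = (-6.4400, 14.4100, 0.3000°), ρ = 5.44
go_straight(2.65): x += 2.65·cos θ, y += 2.65·sin θ → (-3.7900, 14.4239, 0.3000°)
turn_left(60.9°): centre at ρ to the left, rotate +60.9° → (0.9486, 17.2431, 61.2000°)
turn_right(41.0°): centre at ρ to the right, rotate −41.0° → (3.8373, 19.7277, 20.2000°)
turn_left(118.5°): centre at ρ to the left, rotate +118.5° → (5.5493, 28.9200, 138.7000°)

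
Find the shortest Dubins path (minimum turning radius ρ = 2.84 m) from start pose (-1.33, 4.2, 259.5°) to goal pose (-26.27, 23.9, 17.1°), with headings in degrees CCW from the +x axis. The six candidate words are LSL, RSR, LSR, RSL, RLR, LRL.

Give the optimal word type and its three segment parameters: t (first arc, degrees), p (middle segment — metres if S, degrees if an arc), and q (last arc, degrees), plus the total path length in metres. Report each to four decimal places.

Let ψ = atan2(Δy, Δx) = atan2(19.70, -24.94) = 141.6949° be the start→goal bearing.
Normalize: d = |goal − start| / ρ = 31.781970/2.84 = 11.190834, α = (θ_start − ψ) mod 360° = 117.8051° = 2.056086 rad, β = (θ_goal − ψ) mod 360° = 235.4051° = 4.108593 rad.
Common terms: sin α = 0.884540, cos α = -0.466465, sin β = -0.823186, cos β = -0.567771, cos(α−β) = -0.463296, d² = 125.234775. Work in radians in the unit-radius frame; every candidate has L = ρ·(t + p + q).
LSL: p² = 2 + d² − 2cos(α−β) + 2d(sin α − sin β) = 166.383131; p = √p² = 12.898959; φ = atan2(cos β − cos α, d + sin α − sin β) = -0.007854 rad; t = (φ − α) mod 2π = 4.219245 rad, q = (β − φ) mod 2π = 4.116447 rad → L = 2.84·(4.219245 + 12.898959 + 4.116447) = 2.84·21.234651 = 60.306409 m
RSR: p² = 2 + d² − 2cos(α−β) + 2d(sin β − sin α) = 89.939603; p = √p² = 9.483649; φ = atan2(cos α − cos β, d − sin α + sin β) = 0.010682 rad; t = (α − φ) mod 2π = 2.045404 rad, q = (φ − β) mod 2π = 2.185274 rad → L = 2.84·(2.045404 + 9.483649 + 2.185274) = 2.84·13.714327 = 38.948690 m
LSR: p² = d² − 2 + 2cos(α−β) + 2d(sin α + sin β) = 123.681372; p = √p² = 11.121213; φ = atan2(−cos α − cos β, d + sin α + sin β) − atan2(−2, p) = 0.269591 rad; t = (φ − α) mod 2π = 4.496690 rad, q = (φ − β) mod 2π = 2.444183 rad → L = 2.84·(4.496690 + 11.121213 + 2.444183) = 2.84·18.062086 = 51.296325 m
RSL: p² = d² − 2 + 2cos(α−β) − 2d(sin α + sin β) = 120.934993; p = √p² = 10.997045; φ = atan2(cos α + cos β, d − sin α − sin β) − atan2(2, p) = -0.272562 rad; t = (α − φ) mod 2π = 2.328648 rad, q = (β − φ) mod 2π = 4.381156 rad → L = 2.84·(2.328648 + 10.997045 + 4.381156) = 2.84·17.706849 = 50.287450 m
RLR: c = (6 − d² + 2cos(α−β) + 2d(sin α − sin β))/8 = -10.242450, |c| > 1 → infeasible
LRL: c = (6 − d² + 2cos(α−β) − 2d(sin α − sin β))/8 = -19.797891, |c| > 1 → infeasible
Shortest: RSR with L = 38.948690 m ≈ 38.9487 m
Convert RSR to answer units (arcs ×180/π): t = 2.045404·180/π = 117.1930°, p = ρ·p = 2.84·9.483649 = 26.9336 m, q = 2.185274·180/π = 125.2070°, L = 38.9487 m.

RSR: t = 117.1930°, p = 26.9336 m, q = 125.2070°, L = 38.9487 m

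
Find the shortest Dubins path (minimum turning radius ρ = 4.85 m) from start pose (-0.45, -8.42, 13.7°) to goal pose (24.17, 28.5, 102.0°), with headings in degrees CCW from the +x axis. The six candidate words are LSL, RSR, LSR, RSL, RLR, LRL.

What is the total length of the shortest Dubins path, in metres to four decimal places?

Let ψ = atan2(Δy, Δx) = atan2(36.92, 24.62) = 56.3028° be the start→goal bearing.
Normalize: d = |goal − start| / ρ = 44.376016/4.85 = 9.149694, α = (θ_start − ψ) mod 360° = 317.3972° = 5.539627 rad, β = (θ_goal − ψ) mod 360° = 45.6972° = 0.797567 rad.
Common terms: sin α = -0.676912, cos α = 0.736064, sin β = 0.715659, cos β = 0.698450, cos(α−β) = 0.029666, d² = 83.716901. Work in radians in the unit-radius frame; every candidate has L = ρ·(t + p + q).
LSL: p² = 2 + d² − 2cos(α−β) + 2d(sin α − sin β) = 60.174380; p = √p² = 7.757215; φ = atan2(cos β − cos α, d + sin α − sin β) = -0.004849 rad; t = (φ − α) mod 2π = 0.738710 rad, q = (β − φ) mod 2π = 0.802416 rad → L = 4.85·(0.738710 + 7.757215 + 0.802416) = 4.85·9.298340 = 45.096951 m
RSR: p² = 2 + d² − 2cos(α−β) + 2d(sin β − sin α) = 111.140757; p = √p² = 10.542332; φ = atan2(cos α − cos β, d − sin α + sin β) = 0.003568 rad; t = (α − φ) mod 2π = 5.536059 rad, q = (φ − β) mod 2π = 5.489186 rad → L = 4.85·(5.536059 + 10.542332 + 5.489186) = 4.85·21.567577 = 104.602746 m
LSR: p² = d² − 2 + 2cos(α−β) + 2d(sin α + sin β) = 82.485287; p = √p² = 9.082141; φ = atan2(−cos α − cos β, d + sin α + sin β) − atan2(−2, p) = 0.061881 rad; t = (φ − α) mod 2π = 0.805440 rad, q = (φ − β) mod 2π = 5.547500 rad → L = 4.85·(0.805440 + 9.082141 + 5.547500) = 4.85·15.435081 = 74.860142 m
RSL: p² = d² − 2 + 2cos(α−β) − 2d(sin α + sin β) = 81.067180; p = √p² = 9.003731; φ = atan2(cos α + cos β, d − sin α − sin β) − atan2(2, p) = -0.062414 rad; t = (α − φ) mod 2π = 5.602040 rad, q = (β − φ) mod 2π = 0.859981 rad → L = 4.85·(5.602040 + 9.003731 + 0.859981) = 4.85·15.465753 = 75.008900 m
RLR: c = (6 − d² + 2cos(α−β) + 2d(sin α − sin β))/8 = -12.892595, |c| > 1 → infeasible
LRL: c = (6 − d² + 2cos(α−β) − 2d(sin α − sin β))/8 = -6.521797, |c| > 1 → infeasible
Shortest: LSL with L = 45.096951 m ≈ 45.0970 m

45.0970 m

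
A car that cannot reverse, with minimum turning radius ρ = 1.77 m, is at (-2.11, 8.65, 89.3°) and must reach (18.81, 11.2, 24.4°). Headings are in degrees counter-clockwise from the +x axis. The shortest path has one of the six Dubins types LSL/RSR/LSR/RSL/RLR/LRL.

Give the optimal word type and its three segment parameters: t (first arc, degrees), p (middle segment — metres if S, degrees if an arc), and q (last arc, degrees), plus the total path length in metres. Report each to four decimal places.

Let ψ = atan2(Δy, Δx) = atan2(2.55, 20.92) = 6.9497° be the start→goal bearing.
Normalize: d = |goal − start| / ρ = 21.074840/1.77 = 11.906690, α = (θ_start − ψ) mod 360° = 82.3503° = 1.437284 rad, β = (θ_goal − ψ) mod 360° = 17.4503° = 0.304566 rad.
Common terms: sin α = 0.991101, cos α = 0.133116, sin β = 0.299879, cos β = 0.953977, cos(α−β) = 0.424199, d² = 141.769255. Work in radians in the unit-radius frame; every candidate has L = ρ·(t + p + q).
LSL: p² = 2 + d² − 2cos(α−β) + 2d(sin α − sin β) = 159.381177; p = √p² = 12.624626; φ = atan2(cos β − cos α, d + sin α − sin β) = 0.065067 rad; t = (φ − α) mod 2π = 4.910967 rad, q = (β − φ) mod 2π = 0.239499 rad → L = 1.77·(4.910967 + 12.624626 + 0.239499) = 1.77·17.775092 = 31.461914 m
RSR: p² = 2 + d² − 2cos(α−β) + 2d(sin β − sin α) = 126.460536; p = √p² = 11.245467; φ = atan2(cos α − cos β, d − sin α + sin β) = -0.073060 rad; t = (α − φ) mod 2π = 1.510344 rad, q = (φ − β) mod 2π = 5.905560 rad → L = 1.77·(1.510344 + 11.245467 + 5.905560) = 1.77·18.661371 = 33.030627 m
LSR: p² = d² − 2 + 2cos(α−β) + 2d(sin α + sin β) = 171.360238; p = √p² = 13.090464; φ = atan2(−cos α − cos β, d + sin α + sin β) − atan2(−2, p) = 0.069426 rad; t = (φ − α) mod 2π = 4.915327 rad, q = (φ − β) mod 2π = 6.048046 rad → L = 1.77·(4.915327 + 13.090464 + 6.048046) = 1.77·24.053836 = 42.575290 m
RSL: p² = d² − 2 + 2cos(α−β) − 2d(sin α + sin β) = 109.875070; p = √p² = 10.482131; φ = atan2(cos α + cos β, d − sin α − sin β) − atan2(2, p) = -0.086486 rad; t = (α − φ) mod 2π = 1.523771 rad, q = (β − φ) mod 2π = 0.391052 rad → L = 1.77·(1.523771 + 10.482131 + 0.391052) = 1.77·12.396954 = 21.942609 m
RLR: c = (6 − d² + 2cos(α−β) + 2d(sin α − sin β))/8 = -14.807567, |c| > 1 → infeasible
LRL: c = (6 − d² + 2cos(α−β) − 2d(sin α − sin β))/8 = -18.922647, |c| > 1 → infeasible
Shortest: RSL with L = 21.942609 m ≈ 21.9426 m
Convert RSL to answer units (arcs ×180/π): t = 1.523771·180/π = 87.3056°, p = ρ·p = 1.77·10.482131 = 18.5534 m, q = 0.391052·180/π = 22.4056°, L = 21.9426 m.

RSL: t = 87.3056°, p = 18.5534 m, q = 22.4056°, L = 21.9426 m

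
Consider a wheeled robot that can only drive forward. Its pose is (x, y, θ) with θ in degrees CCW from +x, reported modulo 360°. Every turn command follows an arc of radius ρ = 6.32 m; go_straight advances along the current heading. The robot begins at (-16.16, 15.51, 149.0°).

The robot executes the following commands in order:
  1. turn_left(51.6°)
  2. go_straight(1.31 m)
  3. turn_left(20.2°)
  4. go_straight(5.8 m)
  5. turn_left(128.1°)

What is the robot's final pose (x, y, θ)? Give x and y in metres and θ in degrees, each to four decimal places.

set_pose: (x, y, θ) = (-16.1600, 15.5100, 149.0000°), ρ = 6.32
turn_left(51.6°): centre at ρ to the left, rotate +51.6° → (-21.6387, 16.0086, 200.6000°)
go_straight(1.31): x += 1.31·cos θ, y += 1.31·sin θ → (-22.8649, 15.5477, 200.6000°)
turn_left(20.2°): centre at ρ to the left, rotate +20.2° → (-24.7709, 14.4160, 220.8000°)
go_straight(5.8): x += 5.8·cos θ, y += 5.8·sin θ → (-29.1615, 10.6262, 220.8000°)
turn_left(128.1°): centre at ρ to the left, rotate +128.1° → (-26.2486, -0.3598, 348.9000°)

(-26.2486, -0.3598, 348.9000°)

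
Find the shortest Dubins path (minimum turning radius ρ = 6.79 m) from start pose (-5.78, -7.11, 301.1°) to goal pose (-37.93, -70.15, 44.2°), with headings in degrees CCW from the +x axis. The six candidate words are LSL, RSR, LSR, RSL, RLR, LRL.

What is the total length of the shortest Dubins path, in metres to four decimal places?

90.9577 m

Let ψ = atan2(Δy, Δx) = atan2(-63.04, -32.15) = -117.0213° be the start→goal bearing.
Normalize: d = |goal − start| / ρ = 70.764851/6.79 = 10.421922, α = (θ_start − ψ) mod 360° = 58.1213° = 1.014408 rad, β = (θ_goal − ψ) mod 360° = 161.2213° = 2.813842 rad.
Common terms: sin α = 0.849168, cos α = 0.528123, sin β = 0.321914, cos β = -0.946769, cos(α−β) = -0.226651, d² = 108.616459. Work in radians in the unit-radius frame; every candidate has L = ρ·(t + p + q).
LSL: p² = 2 + d² − 2cos(α−β) + 2d(sin α − sin β) = 122.059765; p = √p² = 11.048066; φ = atan2(cos β − cos α, d + sin α − sin β) = -0.133897 rad; t = (φ − α) mod 2π = 5.134880 rad, q = (β − φ) mod 2π = 2.947740 rad → L = 6.79·(5.134880 + 11.048066 + 2.947740) = 6.79·19.130686 = 129.897357 m
RSR: p² = 2 + d² − 2cos(α−β) + 2d(sin β − sin α) = 100.079759; p = √p² = 10.003987; φ = atan2(cos α − cos β, d − sin α + sin β) = 0.147970 rad; t = (α − φ) mod 2π = 0.866438 rad, q = (φ − β) mod 2π = 3.617313 rad → L = 6.79·(0.866438 + 10.003987 + 3.617313) = 6.79·14.487738 = 98.371741 m
LSR: p² = d² − 2 + 2cos(α−β) + 2d(sin α + sin β) = 130.573005; p = √p² = 11.426855; φ = atan2(−cos α − cos β, d + sin α + sin β) − atan2(−2, p) = 0.209367 rad; t = (φ − α) mod 2π = 5.478145 rad, q = (φ − β) mod 2π = 3.678710 rad → L = 6.79·(5.478145 + 11.426855 + 3.678710) = 6.79·20.583710 = 139.763389 m
RSL: p² = d² − 2 + 2cos(α−β) − 2d(sin α + sin β) = 81.753309; p = √p² = 9.041754; φ = atan2(cos α + cos β, d − sin α − sin β) − atan2(2, p) = -0.262915 rad; t = (α − φ) mod 2π = 1.277323 rad, q = (β − φ) mod 2π = 3.076757 rad → L = 6.79·(1.277323 + 9.041754 + 3.076757) = 6.79·13.395834 = 90.957711 m
RLR: c = (6 − d² + 2cos(α−β) + 2d(sin α − sin β))/8 = -11.509970, |c| > 1 → infeasible
LRL: c = (6 − d² + 2cos(α−β) − 2d(sin α − sin β))/8 = -14.257471, |c| > 1 → infeasible
Shortest: RSL with L = 90.957711 m ≈ 90.9577 m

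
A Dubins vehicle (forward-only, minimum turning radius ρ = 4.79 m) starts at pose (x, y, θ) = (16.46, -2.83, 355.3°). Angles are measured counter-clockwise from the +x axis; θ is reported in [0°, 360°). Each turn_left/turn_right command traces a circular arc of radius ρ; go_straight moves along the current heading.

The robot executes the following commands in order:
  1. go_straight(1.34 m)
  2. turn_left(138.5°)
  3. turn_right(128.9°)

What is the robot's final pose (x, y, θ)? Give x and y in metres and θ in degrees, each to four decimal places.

(24.6933, 13.2373, 4.9000°)

set_pose: (x, y, θ) = (16.4600, -2.8300, 355.3000°), ρ = 4.79
go_straight(1.34): x += 1.34·cos θ, y += 1.34·sin θ → (17.7955, -2.9398, 355.3000°)
turn_left(138.5°): centre at ρ to the left, rotate +138.5° → (21.6452, 5.1495, 493.8000° ≡ 133.8000°)
turn_right(128.9°): centre at ρ to the right, rotate −128.9° → (24.6933, 13.2373, 4.9000°)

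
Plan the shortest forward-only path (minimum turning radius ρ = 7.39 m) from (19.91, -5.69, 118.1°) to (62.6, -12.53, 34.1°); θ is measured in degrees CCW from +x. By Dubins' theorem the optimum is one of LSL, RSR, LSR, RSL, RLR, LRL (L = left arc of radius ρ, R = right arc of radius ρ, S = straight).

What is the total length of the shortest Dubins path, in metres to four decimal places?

Let ψ = atan2(Δy, Δx) = atan2(-6.84, 42.69) = -9.1028° be the start→goal bearing.
Normalize: d = |goal − start| / ρ = 43.234497/7.39 = 5.850405, α = (θ_start − ψ) mod 360° = 127.2028° = 2.220108 rad, β = (θ_goal − ψ) mod 360° = 43.2028° = 0.754032 rad.
Common terms: sin α = 0.796500, cos α = -0.604639, sin β = 0.684583, cos β = 0.728935, cos(α−β) = 0.104528, d² = 34.227245. Work in radians in the unit-radius frame; every candidate has L = ρ·(t + p + q).
LSL: p² = 2 + d² − 2cos(α−β) + 2d(sin α − sin β) = 37.327704; p = √p² = 6.109640; φ = atan2(cos β − cos α, d + sin α − sin β) = 0.220045 rad; t = (φ − α) mod 2π = 4.283122 rad, q = (β − φ) mod 2π = 0.533987 rad → L = 7.39·(4.283122 + 6.109640 + 0.533987) = 7.39·10.926749 = 80.748675 m
RSR: p² = 2 + d² − 2cos(α−β) + 2d(sin β − sin α) = 34.708671; p = √p² = 5.891407; φ = atan2(cos α − cos β, d − sin α + sin β) = -0.228338 rad; t = (α − φ) mod 2π = 2.448446 rad, q = (φ − β) mod 2π = 5.300815 rad → L = 7.39·(2.448446 + 5.891407 + 5.300815) = 7.39·13.640668 = 100.804540 m
LSR: p² = d² − 2 + 2cos(α−β) + 2d(sin α + sin β) = 49.766176; p = √p² = 7.054515; φ = atan2(−cos α − cos β, d + sin α + sin β) − atan2(−2, p) = 0.259305 rad; t = (φ − α) mod 2π = 4.322382 rad, q = (φ − β) mod 2π = 5.788459 rad → L = 7.39·(4.322382 + 7.054515 + 5.788459) = 7.39·17.165355 = 126.851975 m
RSL: p² = d² − 2 + 2cos(α−β) − 2d(sin α + sin β) = 15.106427; p = √p² = 3.886699; φ = atan2(cos α + cos β, d − sin α − sin β) − atan2(2, p) = -0.446800 rad; t = (α − φ) mod 2π = 2.666908 rad, q = (β − φ) mod 2π = 1.200832 rad → L = 7.39·(2.666908 + 3.886699 + 1.200832) = 7.39·7.754439 = 57.305305 m
RLR: c = (6 − d² + 2cos(α−β) + 2d(sin α − sin β))/8 = -3.338584, |c| > 1 → infeasible
LRL: c = (6 − d² + 2cos(α−β) − 2d(sin α − sin β))/8 = -3.665963, |c| > 1 → infeasible
Shortest: RSL with L = 57.305305 m ≈ 57.3053 m

57.3053 m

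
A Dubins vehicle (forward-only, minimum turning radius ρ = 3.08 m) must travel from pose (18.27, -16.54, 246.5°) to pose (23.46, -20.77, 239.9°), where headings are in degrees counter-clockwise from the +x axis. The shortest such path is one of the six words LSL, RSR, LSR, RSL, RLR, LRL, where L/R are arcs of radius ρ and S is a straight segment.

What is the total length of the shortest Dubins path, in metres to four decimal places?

Let ψ = atan2(Δy, Δx) = atan2(-4.23, 5.19) = -39.1810° be the start→goal bearing.
Normalize: d = |goal − start| / ρ = 6.695446/3.08 = 2.173846, α = (θ_start − ψ) mod 360° = 285.6810° = 4.986075 rad, β = (θ_goal − ψ) mod 360° = 279.0810° = 4.870883 rad.
Common terms: sin α = -0.962781, cos α = 0.270282, sin β = -0.987466, cos β = 0.157831, cos(α−β) = 0.993373, d² = 4.725607. Work in radians in the unit-radius frame; every candidate has L = ρ·(t + p + q).
LSL: p² = 2 + d² − 2cos(α−β) + 2d(sin α − sin β) = 4.846184; p = √p² = 2.201405; φ = atan2(cos β − cos α, d + sin α − sin β) = -0.051104 rad; t = (φ − α) mod 2π = 1.246007 rad, q = (β − φ) mod 2π = 4.921986 rad → L = 3.08·(1.246007 + 2.201405 + 4.921986) = 3.08·8.369399 = 25.777747 m
RSR: p² = 2 + d² − 2cos(α−β) + 2d(sin β − sin α) = 4.631540; p = √p² = 2.152101; φ = atan2(cos α − cos β, d − sin α + sin β) = 0.052275 rad; t = (α − φ) mod 2π = 4.933799 rad, q = (φ − β) mod 2π = 1.464578 rad → L = 3.08·(4.933799 + 2.152101 + 1.464578) = 3.08·8.550478 = 26.335473 m
LSR: p² = d² − 2 + 2cos(α−β) + 2d(sin α + sin β) = -3.766723 < 0 → infeasible
RSL: p² = d² − 2 + 2cos(α−β) − 2d(sin α + sin β) = 13.191428; p = √p² = 3.632001; φ = atan2(cos α + cos β, d − sin α − sin β) − atan2(2, p) = -0.399913 rad; t = (α − φ) mod 2π = 5.385988 rad, q = (β − φ) mod 2π = 5.270796 rad → L = 3.08·(5.385988 + 3.632001 + 5.270796) = 3.08·14.288784 = 44.009455 m
RLR: c = (6 − d² + 2cos(α−β) + 2d(sin α − sin β))/8 = 0.421058; p = 2π − arccos c = 5.147000 rad; φ = atan2(cos α − cos β, d − sin α + sin β) = 0.052275 rad; t = (α − φ + p/2) mod 2π = 1.224114 rad, q = (α − β − t + p) mod 2π = 4.038078 rad → L = 3.08·(1.224114 + 5.147000 + 4.038078) = 3.08·10.409192 = 32.060310 m
LRL: c = (6 − d² + 2cos(α−β) − 2d(sin α − sin β))/8 = 0.394227; p = 2π − arccos c = 5.117616 rad; φ = atan2(cos β − cos α, d + sin α − sin β) = -0.051104 rad; t = (φ − α + p/2) mod 2π = 3.804815 rad, q = (β − α − t + p) mod 2π = 1.197609 rad → L = 3.08·(3.804815 + 5.117616 + 1.197609) = 3.08·10.120039 = 31.169722 m
Shortest: LSL with L = 25.777747 m ≈ 25.7777 m

25.7777 m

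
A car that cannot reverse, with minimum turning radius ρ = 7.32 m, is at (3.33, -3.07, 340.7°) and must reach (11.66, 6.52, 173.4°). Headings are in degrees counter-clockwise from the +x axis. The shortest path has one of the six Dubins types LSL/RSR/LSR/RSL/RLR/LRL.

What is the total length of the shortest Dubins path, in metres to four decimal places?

34.3639 m

Let ψ = atan2(Δy, Δx) = atan2(9.59, 8.33) = 49.0220° be the start→goal bearing.
Normalize: d = |goal − start| / ρ = 12.702638/7.32 = 1.735333, α = (θ_start − ψ) mod 360° = 291.6780° = 5.090742 rad, β = (θ_goal − ψ) mod 360° = 124.3780° = 2.170806 rad.
Common terms: sin α = -0.929274, cos α = 0.369390, sin β = 0.825330, cos β = -0.564650, cos(α−β) = -0.975535, d² = 3.011381. Work in radians in the unit-radius frame; every candidate has L = ρ·(t + p + q).
LSL: p² = 2 + d² − 2cos(α−β) + 2d(sin α − sin β) = 0.872803; p = √p² = 0.934239; φ = atan2(cos β − cos α, d + sin α − sin β) = -1.591426 rad; t = (φ − α) mod 2π = 5.884203 rad, q = (β − φ) mod 2π = 3.762232 rad → L = 7.32·(5.884203 + 0.934239 + 3.762232) = 7.32·10.580674 = 77.450534 m
RSR: p² = 2 + d² − 2cos(α−β) + 2d(sin β − sin α) = 13.052096; p = √p² = 3.612769; φ = atan2(cos α − cos β, d − sin α + sin β) = 0.261509 rad; t = (α − φ) mod 2π = 4.829232 rad, q = (φ − β) mod 2π = 4.373889 rad → L = 7.32·(4.829232 + 3.612769 + 4.373889) = 7.32·12.815890 = 93.812312 m
LSR: p² = d² − 2 + 2cos(α−β) + 2d(sin α + sin β) = -1.300444 < 0 → infeasible
RSL: p² = d² − 2 + 2cos(α−β) − 2d(sin α + sin β) = -0.578933 < 0 → infeasible
RLR: c = (6 − d² + 2cos(α−β) + 2d(sin α − sin β))/8 = -0.631512; p = 2π − arccos c = 4.028887 rad; φ = atan2(cos α − cos β, d − sin α + sin β) = 0.261509 rad; t = (α − φ + p/2) mod 2π = 0.560491 rad, q = (α − β − t + p) mod 2π = 0.105147 rad → L = 7.32·(0.560491 + 4.028887 + 0.105147) = 7.32·4.694525 = 34.363922 m
LRL: c = (6 − d² + 2cos(α−β) − 2d(sin α − sin β))/8 = 0.890900; p = 2π − arccos c = 5.811711 rad; φ = atan2(cos β − cos α, d + sin α − sin β) = -1.591426 rad; t = (φ − α + p/2) mod 2π = 2.506873 rad, q = (β − α − t + p) mod 2π = 0.384902 rad → L = 7.32·(2.506873 + 5.811711 + 0.384902) = 7.32·8.703486 = 63.709519 m
Shortest: RLR with L = 34.363922 m ≈ 34.3639 m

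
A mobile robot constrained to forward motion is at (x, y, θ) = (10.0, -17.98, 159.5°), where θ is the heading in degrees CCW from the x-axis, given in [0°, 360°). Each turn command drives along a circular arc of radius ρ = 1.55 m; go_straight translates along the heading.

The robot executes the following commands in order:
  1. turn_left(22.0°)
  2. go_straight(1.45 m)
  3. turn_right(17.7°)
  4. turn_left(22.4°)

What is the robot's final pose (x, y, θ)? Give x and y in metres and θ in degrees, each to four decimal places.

(6.8943, -17.8068, 186.2000°)

set_pose: (x, y, θ) = (10.0000, -17.9800, 159.5000°), ρ = 1.55
turn_left(22.0°): centre at ρ to the left, rotate +22.0° → (9.4166, -17.8824, 181.5000°)
go_straight(1.45): x += 1.45·cos θ, y += 1.45·sin θ → (7.9671, -17.9203, 181.5000°)
turn_right(17.7°): centre at ρ to the right, rotate −17.7° → (7.4941, -17.8593, 163.8000°)
turn_left(22.4°): centre at ρ to the left, rotate +22.4° → (6.8943, -17.8068, 186.2000°)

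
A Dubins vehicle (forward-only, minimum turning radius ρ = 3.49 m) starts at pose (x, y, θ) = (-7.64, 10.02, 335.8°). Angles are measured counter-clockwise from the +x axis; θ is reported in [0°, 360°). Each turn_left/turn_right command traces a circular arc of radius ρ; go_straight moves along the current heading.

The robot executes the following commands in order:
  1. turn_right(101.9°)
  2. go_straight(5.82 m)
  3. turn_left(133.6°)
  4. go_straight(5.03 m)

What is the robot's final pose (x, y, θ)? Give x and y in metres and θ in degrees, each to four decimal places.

(-1.4175, -4.7820, 7.5000°)

set_pose: (x, y, θ) = (-7.6400, 10.0200, 335.8000°), ρ = 3.49
turn_right(101.9°): centre at ρ to the right, rotate −101.9° → (-6.2507, 4.7804, 233.9000°)
go_straight(5.82): x += 5.82·cos θ, y += 5.82·sin θ → (-9.6799, 0.0779, 233.9000°)
turn_left(133.6°): centre at ρ to the left, rotate +133.6° → (-6.4044, -5.4385, 367.5000° ≡ 7.5000°)
go_straight(5.03): x += 5.03·cos θ, y += 5.03·sin θ → (-1.4175, -4.7820, 7.5000°)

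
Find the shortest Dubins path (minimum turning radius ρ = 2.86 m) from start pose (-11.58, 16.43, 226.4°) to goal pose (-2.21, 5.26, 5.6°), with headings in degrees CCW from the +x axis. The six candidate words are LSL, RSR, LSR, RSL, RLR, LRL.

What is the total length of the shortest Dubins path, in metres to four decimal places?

16.4150 m

Let ψ = atan2(Δy, Δx) = atan2(-11.17, 9.37) = -50.0083° be the start→goal bearing.
Normalize: d = |goal − start| / ρ = 14.579636/2.86 = 5.097775, α = (θ_start − ψ) mod 360° = 276.4083° = 4.824234 rad, β = (θ_goal − ψ) mod 360° = 55.6083° = 0.970547 rad.
Common terms: sin α = -0.993752, cos α = 0.111612, sin β = 0.825195, cos β = 0.564848, cos(α−β) = -0.756995, d² = 25.987310. Work in radians in the unit-radius frame; every candidate has L = ρ·(t + p + q).
LSL: p² = 2 + d² − 2cos(α−β) + 2d(sin α − sin β) = 10.956137; p = √p² = 3.310006; φ = atan2(cos β − cos α, d + sin α − sin β) = 0.137361 rad; t = (φ − α) mod 2π = 1.596312 rad, q = (β − φ) mod 2π = 0.833187 rad → L = 2.86·(1.596312 + 3.310006 + 0.833187) = 2.86·5.739504 = 16.414981 m
RSR: p² = 2 + d² − 2cos(α−β) + 2d(sin β − sin α) = 48.046463; p = √p² = 6.931556; φ = atan2(cos α − cos β, d − sin α + sin β) = -0.065434 rad; t = (α − φ) mod 2π = 4.889668 rad, q = (φ − β) mod 2π = 5.247204 rad → L = 2.86·(4.889668 + 6.931556 + 5.247204) = 2.86·17.068428 = 48.815704 m
LSR: p² = d² − 2 + 2cos(α−β) + 2d(sin α + sin β) = 20.754789; p = √p² = 4.555742; φ = atan2(−cos α − cos β, d + sin α + sin β) − atan2(−2, p) = 0.277291 rad; t = (φ − α) mod 2π = 1.736242 rad, q = (φ − β) mod 2π = 5.589929 rad → L = 2.86·(1.736242 + 4.555742 + 5.589929) = 2.86·11.881914 = 33.982275 m
RSL: p² = d² − 2 + 2cos(α−β) − 2d(sin α + sin β) = 24.191850; p = √p² = 4.918521; φ = atan2(cos α + cos β, d − sin α − sin β) − atan2(2, p) = -0.258455 rad; t = (α − φ) mod 2π = 5.082689 rad, q = (β − φ) mod 2π = 1.229002 rad → L = 2.86·(5.082689 + 4.918521 + 1.229002) = 2.86·11.230213 = 32.118409 m
RLR: c = (6 − d² + 2cos(α−β) + 2d(sin α − sin β))/8 = -5.005808, |c| > 1 → infeasible
LRL: c = (6 − d² + 2cos(α−β) − 2d(sin α − sin β))/8 = -0.369517; p = 2π − arccos c = 4.333900 rad; φ = atan2(cos β − cos α, d + sin α − sin β) = 0.137361 rad; t = (φ − α + p/2) mod 2π = 3.763262 rad, q = (β − α − t + p) mod 2π = 3.000136 rad → L = 2.86·(3.763262 + 4.333900 + 3.000136) = 2.86·11.097298 = 31.738271 m
Shortest: LSL with L = 16.414981 m ≈ 16.4150 m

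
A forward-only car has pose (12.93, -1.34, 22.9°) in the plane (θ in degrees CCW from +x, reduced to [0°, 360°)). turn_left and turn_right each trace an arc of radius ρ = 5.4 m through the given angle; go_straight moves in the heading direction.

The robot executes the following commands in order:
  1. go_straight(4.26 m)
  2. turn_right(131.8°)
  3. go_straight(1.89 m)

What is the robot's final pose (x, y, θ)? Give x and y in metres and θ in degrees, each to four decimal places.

(23.4522, -8.1940, 251.1000°)

set_pose: (x, y, θ) = (12.9300, -1.3400, 22.9000°), ρ = 5.4
go_straight(4.26): x += 4.26·cos θ, y += 4.26·sin θ → (16.8542, 0.3177, 22.9000°)
turn_right(131.8°): centre at ρ to the right, rotate −131.8° → (24.0644, -6.4059, -108.9000° ≡ 251.1000°)
go_straight(1.89): x += 1.89·cos θ, y += 1.89·sin θ → (23.4522, -8.1940, 251.1000°)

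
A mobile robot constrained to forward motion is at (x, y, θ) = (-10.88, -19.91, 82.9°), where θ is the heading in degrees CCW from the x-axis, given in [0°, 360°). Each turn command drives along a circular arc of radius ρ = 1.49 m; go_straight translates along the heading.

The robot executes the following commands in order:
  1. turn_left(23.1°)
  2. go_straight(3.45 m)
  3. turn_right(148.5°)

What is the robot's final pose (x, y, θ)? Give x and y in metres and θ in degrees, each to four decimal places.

(-9.4383, -14.4895, 317.5000°)

set_pose: (x, y, θ) = (-10.8800, -19.9100, 82.9000°), ρ = 1.49
turn_left(23.1°): centre at ρ to the left, rotate +23.1° → (-10.9263, -19.3151, 106.0000°)
go_straight(3.45): x += 3.45·cos θ, y += 3.45·sin θ → (-11.8772, -15.9988, 106.0000°)
turn_right(148.5°): centre at ρ to the right, rotate −148.5° → (-9.4383, -14.4895, -42.5000° ≡ 317.5000°)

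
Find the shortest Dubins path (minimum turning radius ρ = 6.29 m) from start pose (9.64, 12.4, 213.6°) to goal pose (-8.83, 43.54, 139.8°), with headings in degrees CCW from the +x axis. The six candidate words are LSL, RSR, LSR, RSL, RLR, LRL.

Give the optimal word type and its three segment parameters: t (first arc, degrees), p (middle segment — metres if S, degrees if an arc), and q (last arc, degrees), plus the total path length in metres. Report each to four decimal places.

Let ψ = atan2(Δy, Δx) = atan2(31.14, -18.47) = 120.6734° be the start→goal bearing.
Normalize: d = |goal − start| / ρ = 36.205531/6.29 = 5.756046, α = (θ_start − ψ) mod 360° = 92.9266° = 1.621876 rad, β = (θ_goal − ψ) mod 360° = 19.1266° = 0.333823 rad.
Common terms: sin α = 0.998696, cos α = -0.051057, sin β = 0.327657, cos β = 0.944797, cos(α−β) = 0.278991, d² = 33.132069. Work in radians in the unit-radius frame; every candidate has L = ρ·(t + p + q).
LSL: p² = 2 + d² − 2cos(α−β) + 2d(sin α − sin β) = 42.299144; p = √p² = 6.503779; φ = atan2(cos β − cos α, d + sin α − sin β) = 0.153724 rad; t = (φ − α) mod 2π = 4.815033 rad, q = (β − φ) mod 2π = 0.180099 rad → L = 6.29·(4.815033 + 6.503779 + 0.180099) = 6.29·11.498912 = 72.328154 m
RSR: p² = 2 + d² − 2cos(α−β) + 2d(sin β − sin α) = 26.849030; p = √p² = 5.181605; φ = atan2(cos α − cos β, d − sin α + sin β) = -0.193394 rad; t = (α − φ) mod 2π = 1.815269 rad, q = (φ − β) mod 2π = 5.755969 rad → L = 6.29·(1.815269 + 5.181605 + 5.755969) = 6.29·12.752843 = 80.215384 m
LSR: p² = d² − 2 + 2cos(α−β) + 2d(sin α + sin β) = 46.959150; p = √p² = 6.852675; φ = atan2(−cos α − cos β, d + sin α + sin β) − atan2(−2, p) = 0.158441 rad; t = (φ − α) mod 2π = 4.819751 rad, q = (φ − β) mod 2π = 6.107804 rad → L = 6.29·(4.819751 + 6.852675 + 6.107804) = 6.29·17.780229 = 111.837641 m
RSL: p² = d² − 2 + 2cos(α−β) − 2d(sin α + sin β) = 16.420953; p = √p² = 4.052278; φ = atan2(cos α + cos β, d − sin α − sin β) − atan2(2, p) = -0.259386 rad; t = (α − φ) mod 2π = 1.881262 rad, q = (β − φ) mod 2π = 0.593209 rad → L = 6.29·(1.881262 + 4.052278 + 0.593209) = 6.29·6.526748 = 41.053243 m
RLR: c = (6 − d² + 2cos(α−β) + 2d(sin α − sin β))/8 = -2.356129, |c| > 1 → infeasible
LRL: c = (6 − d² + 2cos(α−β) − 2d(sin α − sin β))/8 = -4.287393, |c| > 1 → infeasible
Shortest: RSL with L = 41.053243 m ≈ 41.0532 m
Convert RSL to answer units (arcs ×180/π): t = 1.881262·180/π = 107.7884°, p = ρ·p = 6.29·4.052278 = 25.4888 m, q = 0.593209·180/π = 33.9884°, L = 41.0532 m.

RSL: t = 107.7884°, p = 25.4888 m, q = 33.9884°, L = 41.0532 m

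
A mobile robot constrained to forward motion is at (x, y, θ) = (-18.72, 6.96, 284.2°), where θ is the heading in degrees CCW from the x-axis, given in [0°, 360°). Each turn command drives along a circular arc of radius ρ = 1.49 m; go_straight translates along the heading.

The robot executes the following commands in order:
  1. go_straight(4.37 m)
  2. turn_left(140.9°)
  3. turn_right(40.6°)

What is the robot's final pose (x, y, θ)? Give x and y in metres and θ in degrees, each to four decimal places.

(-14.1184, 3.1902, 24.5000°)

set_pose: (x, y, θ) = (-18.7200, 6.9600, 284.2000°), ρ = 1.49
go_straight(4.37): x += 4.37·cos θ, y += 4.37·sin θ → (-17.6480, 2.7235, 284.2000°)
turn_left(140.9°): centre at ρ to the left, rotate +140.9° → (-14.8520, 2.4617, 425.1000° ≡ 65.1000°)
turn_right(40.6°): centre at ρ to the right, rotate −40.6° → (-14.1184, 3.1902, 24.5000°)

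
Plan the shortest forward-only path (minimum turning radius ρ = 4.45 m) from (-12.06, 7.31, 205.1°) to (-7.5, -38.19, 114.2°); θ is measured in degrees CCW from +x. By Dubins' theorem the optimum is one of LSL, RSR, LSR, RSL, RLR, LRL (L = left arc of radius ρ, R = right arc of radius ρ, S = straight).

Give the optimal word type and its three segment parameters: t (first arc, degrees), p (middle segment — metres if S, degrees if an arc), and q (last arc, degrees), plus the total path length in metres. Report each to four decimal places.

LSR: t = 87.3225°, p = 39.2162 m, q = 178.2225°, L = 59.8403 m

Let ψ = atan2(Δy, Δx) = atan2(-45.50, 4.56) = -84.2769° be the start→goal bearing.
Normalize: d = |goal − start| / ρ = 45.727930/4.45 = 10.275939, α = (θ_start − ψ) mod 360° = 289.3769° = 5.050580 rad, β = (θ_goal − ψ) mod 360° = 198.4769° = 3.464076 rad.
Common terms: sin α = -0.943356, cos α = 0.331781, sin β = -0.316923, cos β = -0.948451, cos(α−β) = -0.015707, d² = 105.594930. Work in radians in the unit-radius frame; every candidate has L = ρ·(t + p + q).
LSL: p² = 2 + d² − 2cos(α−β) + 2d(sin α − sin β) = 94.751963; p = √p² = 9.734062; φ = atan2(cos β − cos α, d + sin α − sin β) = -0.131903 rad; t = (φ − α) mod 2π = 1.100702 rad, q = (β − φ) mod 2π = 3.595979 rad → L = 4.45·(1.100702 + 9.734062 + 3.595979) = 4.45·14.430743 = 64.216806 m
RSR: p² = 2 + d² − 2cos(α−β) + 2d(sin β − sin α) = 120.500726; p = √p² = 10.977282; φ = atan2(cos α − cos β, d − sin α + sin β) = 0.116892 rad; t = (α − φ) mod 2π = 4.933689 rad, q = (φ − β) mod 2π = 2.936001 rad → L = 4.45·(4.933689 + 10.977282 + 2.936001) = 4.45·18.846972 = 83.869025 m
LSR: p² = d² − 2 + 2cos(α−β) + 2d(sin α + sin β) = 77.662410; p = √p² = 8.812628; φ = atan2(−cos α − cos β, d + sin α + sin β) − atan2(−2, p) = 0.291460 rad; t = (φ − α) mod 2π = 1.524065 rad, q = (φ − β) mod 2π = 3.110570 rad → L = 4.45·(1.524065 + 8.812628 + 3.110570) = 4.45·13.447263 = 59.840319 m
RSL: p² = d² − 2 + 2cos(α−β) − 2d(sin α + sin β) = 129.464621; p = √p² = 11.378252; φ = atan2(cos α + cos β, d − sin α − sin β) − atan2(2, p) = -0.227401 rad; t = (α − φ) mod 2π = 5.277981 rad, q = (β − φ) mod 2π = 3.691477 rad → L = 4.45·(5.277981 + 11.378252 + 3.691477) = 4.45·20.347710 = 90.547310 m
RLR: c = (6 − d² + 2cos(α−β) + 2d(sin α − sin β))/8 = -14.062591, |c| > 1 → infeasible
LRL: c = (6 − d² + 2cos(α−β) − 2d(sin α − sin β))/8 = -10.843995, |c| > 1 → infeasible
Shortest: LSR with L = 59.840319 m ≈ 59.8403 m
Convert LSR to answer units (arcs ×180/π): t = 1.524065·180/π = 87.3225°, p = ρ·p = 4.45·8.812628 = 39.2162 m, q = 3.110570·180/π = 178.2225°, L = 59.8403 m.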